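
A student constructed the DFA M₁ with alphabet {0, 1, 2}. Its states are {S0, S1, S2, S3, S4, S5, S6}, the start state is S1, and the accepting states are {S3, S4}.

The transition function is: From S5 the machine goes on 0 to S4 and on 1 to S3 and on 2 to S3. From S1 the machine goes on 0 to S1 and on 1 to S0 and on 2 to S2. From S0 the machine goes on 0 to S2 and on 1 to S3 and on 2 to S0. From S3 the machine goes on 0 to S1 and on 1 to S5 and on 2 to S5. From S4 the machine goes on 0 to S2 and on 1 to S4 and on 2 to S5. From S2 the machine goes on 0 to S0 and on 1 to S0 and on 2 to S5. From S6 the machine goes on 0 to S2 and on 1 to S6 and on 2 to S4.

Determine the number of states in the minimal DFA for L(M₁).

First remove the unreachable states {S6}; 6 states remain.
P0 = {S3,S4} | {S0,S1,S2,S5}.
Split {S3,S4} by δ(·,1) → {S3} and {S4}.
Split {S0,S1,S2,S5} by δ(·,0) → {S0,S1,S2} and {S5}.
On input 1, block {S0,S1,S2} splits into {S1,S2} and {S0}.
Split {S1,S2} by δ(·,0) → {S1} and {S2}.
No further refinement is possible. Final partition (6 blocks): {S3} | {S1} | {S4} | {S5} | {S0} | {S2}.

6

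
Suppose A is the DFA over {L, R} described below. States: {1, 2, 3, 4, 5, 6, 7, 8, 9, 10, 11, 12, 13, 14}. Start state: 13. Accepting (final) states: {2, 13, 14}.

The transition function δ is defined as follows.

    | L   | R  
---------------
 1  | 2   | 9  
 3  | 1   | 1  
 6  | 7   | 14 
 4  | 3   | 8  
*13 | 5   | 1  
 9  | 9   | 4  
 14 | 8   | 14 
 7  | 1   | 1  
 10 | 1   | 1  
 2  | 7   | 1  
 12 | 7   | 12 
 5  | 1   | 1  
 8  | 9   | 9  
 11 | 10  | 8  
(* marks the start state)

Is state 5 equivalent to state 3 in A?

Reachable states from the start: {1,2,3,4,5,7,8,9,13}. Unreachable: {6,10,11,12,14} — drop them.
Start with accepting vs non-accepting: {2,13} | {1,3,4,5,7,8,9}.
Refine {1,3,4,5,7,8,9} on symbol L: members go to different blocks, giving {3,4,5,7,8,9} and {1}.
Split {3,4,5,7,8,9} by δ(·,L) → {3,5,7} and {4,8,9}.
On input L, block {4,8,9} splits into {8,9} and {4}.
On input R, block {8,9} splits into {8} and {9}.
No further refinement is possible. Final partition (6 blocks): {2,13} | {3,5,7} | {1} | {8} | {4} | {9}.
5 and 3 lie in the same block of the stable partition, so they are equivalent — no string distinguishes them.

Yes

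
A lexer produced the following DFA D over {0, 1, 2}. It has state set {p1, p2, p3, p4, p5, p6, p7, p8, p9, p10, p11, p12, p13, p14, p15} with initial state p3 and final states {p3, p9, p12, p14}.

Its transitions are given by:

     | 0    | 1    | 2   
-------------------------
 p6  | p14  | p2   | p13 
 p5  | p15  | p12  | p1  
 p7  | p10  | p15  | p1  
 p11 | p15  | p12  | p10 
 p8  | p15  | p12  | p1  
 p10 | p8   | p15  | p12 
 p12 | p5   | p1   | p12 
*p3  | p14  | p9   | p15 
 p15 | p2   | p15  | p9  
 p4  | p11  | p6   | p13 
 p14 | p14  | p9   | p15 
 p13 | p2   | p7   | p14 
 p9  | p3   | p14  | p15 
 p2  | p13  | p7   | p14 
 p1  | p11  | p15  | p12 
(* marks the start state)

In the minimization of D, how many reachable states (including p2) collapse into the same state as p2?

2

First remove the unreachable states {p4,p6}; 13 states remain.
P0 = {p3,p9,p12,p14} | {p1,p2,p5,p7,p8,p10,p11,p13,p15}.
On input 0, block {p3,p9,p12,p14} splits into {p3,p9,p14} and {p12}.
Refine {p1,p2,p5,p7,p8,p10,p11,p13,p15} on symbol 1: members go to different blocks, giving {p1,p2,p7,p10,p13,p15} and {p5,p8,p11}.
Refine {p1,p2,p7,p10,p13,p15} on symbol 0: members go to different blocks, giving {p2,p7,p13,p15} and {p1,p10}.
On input 0, block {p2,p7,p13,p15} splits into {p2,p13,p15} and {p7}.
On input 1, block {p2,p13,p15} splits into {p2,p13} and {p15}.
The partition is now stable with 7 blocks: {p3,p9,p14} | {p2,p13} | {p12} | {p5,p8,p11} | {p1,p10} | {p7} | {p15}.
State p2 belongs to the block {p2,p13}, which has 2 states.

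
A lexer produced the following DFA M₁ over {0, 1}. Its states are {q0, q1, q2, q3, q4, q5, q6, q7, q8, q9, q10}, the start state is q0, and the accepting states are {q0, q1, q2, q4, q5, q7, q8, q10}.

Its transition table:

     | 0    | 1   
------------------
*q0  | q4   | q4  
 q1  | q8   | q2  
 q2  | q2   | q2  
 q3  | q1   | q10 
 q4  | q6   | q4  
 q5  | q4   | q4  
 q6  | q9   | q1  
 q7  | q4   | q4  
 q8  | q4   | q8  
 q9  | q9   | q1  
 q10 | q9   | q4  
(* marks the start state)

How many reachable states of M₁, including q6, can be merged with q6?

First remove the unreachable states {q3,q5,q7,q10}; 7 states remain.
P0 = {q0,q1,q2,q4,q8} | {q6,q9}.
On input 0, block {q0,q1,q2,q4,q8} splits into {q0,q1,q2,q8} and {q4}.
Split {q0,q1,q2,q8} by δ(·,0) → {q0,q8} and {q1,q2}.
Refine {q0,q8} on symbol 1: members go to different blocks, giving {q0} and {q8}.
On input 0, block {q1,q2} splits into {q1} and {q2}.
No further refinement is possible. Final partition (6 blocks): {q0} | {q6,q9} | {q4} | {q1} | {q8} | {q2}.
The equivalence class containing q6 is {q6,q9}, of size 2.

2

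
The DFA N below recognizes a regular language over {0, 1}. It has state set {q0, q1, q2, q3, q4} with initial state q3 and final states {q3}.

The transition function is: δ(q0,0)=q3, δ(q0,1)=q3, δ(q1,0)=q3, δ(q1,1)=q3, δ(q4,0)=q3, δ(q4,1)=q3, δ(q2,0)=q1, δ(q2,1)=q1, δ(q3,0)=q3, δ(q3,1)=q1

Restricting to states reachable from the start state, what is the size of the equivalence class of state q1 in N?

1

First remove the unreachable states {q0,q2,q4}; 2 states remain.
Start with accepting vs non-accepting: {q3} | {q1}.
Stable partition: {q3} | {q1} — 2 equivalence classes.
The equivalence class containing q1 is {q1}, of size 1.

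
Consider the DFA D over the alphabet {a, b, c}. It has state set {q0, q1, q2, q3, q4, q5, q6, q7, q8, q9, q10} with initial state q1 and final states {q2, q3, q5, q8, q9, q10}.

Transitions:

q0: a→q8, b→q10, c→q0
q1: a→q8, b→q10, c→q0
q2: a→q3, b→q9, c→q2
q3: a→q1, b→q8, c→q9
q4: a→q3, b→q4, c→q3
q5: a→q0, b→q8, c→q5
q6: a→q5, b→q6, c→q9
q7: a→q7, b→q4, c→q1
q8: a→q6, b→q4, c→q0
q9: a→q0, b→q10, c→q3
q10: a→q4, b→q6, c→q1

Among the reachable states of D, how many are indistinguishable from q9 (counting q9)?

Reachable states from the start: {q0,q1,q3,q4,q5,q6,q8,q9,q10}. Unreachable: {q2,q7} — drop them.
Initial partition by acceptance: {q3,q5,q8,q9,q10} | {q0,q1,q4,q6}.
Refine {q3,q5,q8,q9,q10} on symbol b: members go to different blocks, giving {q3,q5,q9} and {q8,q10}.
On input a, block {q0,q1,q4,q6} splits into {q0,q1} and {q4,q6}.
No further refinement is possible. Final partition (4 blocks): {q3,q5,q9} | {q0,q1} | {q8,q10} | {q4,q6}.
The equivalence class containing q9 is {q3,q5,q9}, of size 3.

3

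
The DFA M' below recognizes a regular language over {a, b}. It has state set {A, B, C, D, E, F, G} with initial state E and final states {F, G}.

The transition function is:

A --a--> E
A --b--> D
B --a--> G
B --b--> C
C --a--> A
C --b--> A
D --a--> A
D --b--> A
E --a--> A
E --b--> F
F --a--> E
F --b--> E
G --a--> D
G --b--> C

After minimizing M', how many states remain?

4

Reachable states from the start: {A,D,E,F}. Unreachable: {B,C,G} — drop them.
P0 = {F} | {A,D,E}.
On input b, block {A,D,E} splits into {A,D} and {E}.
Split {A,D} by δ(·,a) → {A} and {D}.
The partition is now stable with 4 blocks: {F} | {A} | {E} | {D}.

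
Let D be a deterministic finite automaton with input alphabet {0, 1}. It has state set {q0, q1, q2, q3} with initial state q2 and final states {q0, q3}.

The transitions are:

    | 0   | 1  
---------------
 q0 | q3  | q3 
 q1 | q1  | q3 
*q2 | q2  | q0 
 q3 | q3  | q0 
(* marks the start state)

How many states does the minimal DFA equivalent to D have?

First remove the unreachable states {q1}; 3 states remain.
Initial partition by acceptance: {q0,q3} | {q2}.
No further refinement is possible. Final partition (2 blocks): {q0,q3} | {q2}.

2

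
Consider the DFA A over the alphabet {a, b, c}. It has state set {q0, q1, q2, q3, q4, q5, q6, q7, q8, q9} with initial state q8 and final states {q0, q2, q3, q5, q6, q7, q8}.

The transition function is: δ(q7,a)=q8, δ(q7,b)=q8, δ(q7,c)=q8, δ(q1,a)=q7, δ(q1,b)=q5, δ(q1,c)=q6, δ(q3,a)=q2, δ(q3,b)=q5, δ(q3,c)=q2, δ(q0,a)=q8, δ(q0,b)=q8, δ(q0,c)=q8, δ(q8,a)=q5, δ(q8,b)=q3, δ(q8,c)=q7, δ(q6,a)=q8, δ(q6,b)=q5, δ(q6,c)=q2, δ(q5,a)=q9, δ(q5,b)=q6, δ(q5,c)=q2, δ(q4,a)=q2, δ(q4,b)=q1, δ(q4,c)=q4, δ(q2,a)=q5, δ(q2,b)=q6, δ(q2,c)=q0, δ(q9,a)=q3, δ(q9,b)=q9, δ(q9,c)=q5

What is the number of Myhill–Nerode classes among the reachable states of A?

Reachable states from the start: {q0,q2,q3,q5,q6,q7,q8,q9}. Unreachable: {q1,q4} — drop them.
Start with accepting vs non-accepting: {q0,q2,q3,q5,q6,q7,q8} | {q9}.
Split {q0,q2,q3,q5,q6,q7,q8} by δ(·,a) → {q0,q2,q3,q6,q7,q8} and {q5}.
On input a, block {q0,q2,q3,q6,q7,q8} splits into {q0,q3,q6,q7} and {q2,q8}.
On input b, block {q0,q3,q6,q7} splits into {q0,q7} and {q3,q6}.
No further refinement is possible. Final partition (5 blocks): {q0,q7} | {q9} | {q5} | {q2,q8} | {q3,q6}.

5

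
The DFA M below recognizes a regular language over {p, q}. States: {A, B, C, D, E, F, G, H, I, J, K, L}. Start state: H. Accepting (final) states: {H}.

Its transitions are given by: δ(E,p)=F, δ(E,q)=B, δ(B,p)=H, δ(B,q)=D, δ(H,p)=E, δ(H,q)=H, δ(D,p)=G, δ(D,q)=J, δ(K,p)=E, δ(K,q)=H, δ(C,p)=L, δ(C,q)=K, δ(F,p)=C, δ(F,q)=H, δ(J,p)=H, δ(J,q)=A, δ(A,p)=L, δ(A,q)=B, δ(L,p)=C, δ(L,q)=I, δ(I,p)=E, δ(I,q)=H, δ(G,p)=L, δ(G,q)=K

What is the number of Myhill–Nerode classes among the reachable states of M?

7

Start with accepting vs non-accepting: {H} | {A,B,C,D,E,F,G,I,J,K,L}.
Split {A,B,C,D,E,F,G,I,J,K,L} by δ(·,p) → {A,C,D,E,F,G,I,K,L} and {B,J}.
Split {A,C,D,E,F,G,I,K,L} by δ(·,q) → {A,D,E} and {C,G,L} and {F,I,K}.
On input p, block {A,D,E} splits into {A,D} and {E}.
Split {F,I,K} by δ(·,p) → {I,K} and {F}.
No further refinement is possible. Final partition (7 blocks): {H} | {A,D} | {B,J} | {C,G,L} | {I,K} | {E} | {F}.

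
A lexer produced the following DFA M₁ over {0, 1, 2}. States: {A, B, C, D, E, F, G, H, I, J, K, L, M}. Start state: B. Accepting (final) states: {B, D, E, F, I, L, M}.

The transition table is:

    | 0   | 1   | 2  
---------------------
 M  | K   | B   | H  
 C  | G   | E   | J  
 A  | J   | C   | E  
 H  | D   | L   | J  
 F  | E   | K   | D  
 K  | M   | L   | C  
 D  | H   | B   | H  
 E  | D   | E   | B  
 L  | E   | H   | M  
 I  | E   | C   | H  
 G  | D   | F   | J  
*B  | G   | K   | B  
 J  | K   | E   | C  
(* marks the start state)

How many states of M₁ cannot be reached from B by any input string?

2

Starting at B and following transitions, the reachable set is {B, C, D, E, F, G, H, J, K, L, M}. That leaves A, I unreachable — 2 in total.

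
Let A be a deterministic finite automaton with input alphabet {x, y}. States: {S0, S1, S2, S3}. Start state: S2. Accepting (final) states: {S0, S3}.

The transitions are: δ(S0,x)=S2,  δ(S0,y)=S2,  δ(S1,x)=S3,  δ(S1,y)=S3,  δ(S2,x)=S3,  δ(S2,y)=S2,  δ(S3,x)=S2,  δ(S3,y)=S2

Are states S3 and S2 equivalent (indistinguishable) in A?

States {S0,S1} cannot be reached from the start state, so discard them.
P0 = {S3} | {S2}.
Stable partition: {S3} | {S2} — 2 equivalence classes.
S3 and S2 end up in different blocks, so they are distinguishable. For instance, the string 'ε' is accepted from only S3.

No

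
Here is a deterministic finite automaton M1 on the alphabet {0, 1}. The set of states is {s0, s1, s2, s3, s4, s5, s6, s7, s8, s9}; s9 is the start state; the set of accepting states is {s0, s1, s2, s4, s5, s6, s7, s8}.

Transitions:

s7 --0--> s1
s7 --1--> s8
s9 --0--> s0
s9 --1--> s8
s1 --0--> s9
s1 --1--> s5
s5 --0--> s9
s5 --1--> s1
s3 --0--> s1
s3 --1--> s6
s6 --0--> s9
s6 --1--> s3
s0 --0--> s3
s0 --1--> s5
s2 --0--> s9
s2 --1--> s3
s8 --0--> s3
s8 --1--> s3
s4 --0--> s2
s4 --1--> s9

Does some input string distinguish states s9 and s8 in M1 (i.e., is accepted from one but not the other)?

Yes

Reachable states from the start: {s0,s1,s3,s5,s6,s8,s9}. Unreachable: {s2,s4,s7} — drop them.
Start with accepting vs non-accepting: {s0,s1,s5,s6,s8} | {s3,s9}.
Split {s0,s1,s5,s6,s8} by δ(·,1) → {s0,s1,s5} and {s6,s8}.
Stable partition: {s0,s1,s5} | {s3,s9} | {s6,s8} — 3 equivalence classes.
s9 and s8 end up in different blocks, so they are distinguishable. For instance, the string 'ε' is accepted from only s8.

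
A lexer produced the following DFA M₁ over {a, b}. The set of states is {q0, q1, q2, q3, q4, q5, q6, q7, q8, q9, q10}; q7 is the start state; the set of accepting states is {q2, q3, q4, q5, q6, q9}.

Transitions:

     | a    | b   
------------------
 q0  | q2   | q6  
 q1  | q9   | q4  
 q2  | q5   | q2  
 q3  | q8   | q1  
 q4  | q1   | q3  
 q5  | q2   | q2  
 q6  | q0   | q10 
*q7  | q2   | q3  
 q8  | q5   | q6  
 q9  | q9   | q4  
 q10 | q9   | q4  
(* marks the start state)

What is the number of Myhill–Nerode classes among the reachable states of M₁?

6

Initial partition by acceptance: {q2,q3,q4,q5,q6,q9} | {q0,q1,q7,q8,q10}.
Split {q2,q3,q4,q5,q6,q9} by δ(·,a) → {q2,q5,q9} and {q3,q4,q6}.
On input b, block {q2,q5,q9} splits into {q2,q5} and {q9}.
Refine {q0,q1,q7,q8,q10} on symbol a: members go to different blocks, giving {q0,q7,q8} and {q1,q10}.
Split {q3,q4,q6} by δ(·,a) → {q3,q6} and {q4}.
The partition is now stable with 6 blocks: {q2,q5} | {q0,q7,q8} | {q3,q6} | {q9} | {q1,q10} | {q4}.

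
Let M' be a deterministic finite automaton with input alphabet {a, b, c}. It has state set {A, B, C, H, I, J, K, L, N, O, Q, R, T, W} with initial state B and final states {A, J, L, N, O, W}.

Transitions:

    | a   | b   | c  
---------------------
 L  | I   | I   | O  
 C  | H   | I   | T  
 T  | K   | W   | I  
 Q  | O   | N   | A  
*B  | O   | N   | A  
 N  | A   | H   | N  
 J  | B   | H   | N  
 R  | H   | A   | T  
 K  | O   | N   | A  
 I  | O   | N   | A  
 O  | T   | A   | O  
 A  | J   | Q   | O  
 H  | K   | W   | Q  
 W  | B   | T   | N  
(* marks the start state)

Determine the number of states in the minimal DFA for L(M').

Reachable states from the start: {A,B,H,I,J,K,N,O,Q,T,W}. Unreachable: {C,L,R} — drop them.
Initial partition by acceptance: {A,J,N,O,W} | {B,H,I,K,Q,T}.
Split {A,J,N,O,W} by δ(·,a) → {J,O,W} and {A,N}.
Refine {J,O,W} on symbol b: members go to different blocks, giving {J,W} and {O}.
On input a, block {B,H,I,K,Q,T} splits into {B,I,K,Q} and {H,T}.
Split {A,N} by δ(·,a) → {A} and {N}.
No further refinement is possible. Final partition (6 blocks): {J,W} | {B,I,K,Q} | {A} | {O} | {H,T} | {N}.

6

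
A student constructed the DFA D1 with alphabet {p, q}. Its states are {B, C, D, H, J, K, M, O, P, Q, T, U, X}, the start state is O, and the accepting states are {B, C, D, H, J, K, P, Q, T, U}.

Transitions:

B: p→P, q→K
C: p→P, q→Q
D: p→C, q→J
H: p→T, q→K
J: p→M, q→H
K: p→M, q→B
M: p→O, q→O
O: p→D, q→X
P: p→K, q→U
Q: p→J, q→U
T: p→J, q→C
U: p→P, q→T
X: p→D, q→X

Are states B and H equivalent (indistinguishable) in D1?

All states are reachable from the start state.
P0 = {B,C,D,H,J,K,P,Q,T,U} | {M,O,X}.
On input p, block {B,C,D,H,J,K,P,Q,T,U} splits into {B,C,D,H,P,Q,T,U} and {J,K}.
Refine {B,C,D,H,P,Q,T,U} on symbol p: members go to different blocks, giving {B,C,D,H,U} and {P,Q,T}.
Split {B,C,D,H,U} by δ(·,p) → {B,C,H,U} and {D}.
On input q, block {B,C,H,U} splits into {C,U} and {B,H}.
On input p, block {M,O,X} splits into {O,X} and {M}.
No further refinement is possible. Final partition (7 blocks): {C,U} | {O,X} | {J,K} | {P,Q,T} | {D} | {B,H} | {M}.
B and H lie in the same block of the stable partition, so they are equivalent — no string distinguishes them.

Yes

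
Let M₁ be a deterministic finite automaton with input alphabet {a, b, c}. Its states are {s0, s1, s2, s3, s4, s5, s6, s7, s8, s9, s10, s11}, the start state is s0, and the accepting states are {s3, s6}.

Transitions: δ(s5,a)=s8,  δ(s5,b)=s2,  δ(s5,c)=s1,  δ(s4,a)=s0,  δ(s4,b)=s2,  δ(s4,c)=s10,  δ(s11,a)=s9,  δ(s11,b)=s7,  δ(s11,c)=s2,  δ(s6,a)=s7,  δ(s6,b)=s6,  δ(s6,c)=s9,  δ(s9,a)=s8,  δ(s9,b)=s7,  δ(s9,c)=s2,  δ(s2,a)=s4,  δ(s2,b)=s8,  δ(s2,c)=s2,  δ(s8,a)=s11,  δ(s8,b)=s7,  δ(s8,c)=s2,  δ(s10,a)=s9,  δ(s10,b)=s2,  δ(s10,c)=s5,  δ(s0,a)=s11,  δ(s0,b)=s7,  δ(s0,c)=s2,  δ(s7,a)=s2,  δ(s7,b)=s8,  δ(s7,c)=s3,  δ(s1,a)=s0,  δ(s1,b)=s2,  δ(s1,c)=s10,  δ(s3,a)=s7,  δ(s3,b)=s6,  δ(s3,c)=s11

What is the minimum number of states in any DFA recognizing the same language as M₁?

5

Every state is reachable, so we keep all 12.
P0 = {s3,s6} | {s0,s1,s2,s4,s5,s7,s8,s9,s10,s11}.
Refine {s0,s1,s2,s4,s5,s7,s8,s9,s10,s11} on symbol c: members go to different blocks, giving {s0,s1,s2,s4,s5,s8,s9,s10,s11} and {s7}.
On input b, block {s0,s1,s2,s4,s5,s8,s9,s10,s11} splits into {s1,s2,s4,s5,s10} and {s0,s8,s9,s11}.
On input a, block {s1,s2,s4,s5,s10} splits into {s1,s4,s5,s10} and {s2}.
No further refinement is possible. Final partition (5 blocks): {s3,s6} | {s1,s4,s5,s10} | {s7} | {s0,s8,s9,s11} | {s2}.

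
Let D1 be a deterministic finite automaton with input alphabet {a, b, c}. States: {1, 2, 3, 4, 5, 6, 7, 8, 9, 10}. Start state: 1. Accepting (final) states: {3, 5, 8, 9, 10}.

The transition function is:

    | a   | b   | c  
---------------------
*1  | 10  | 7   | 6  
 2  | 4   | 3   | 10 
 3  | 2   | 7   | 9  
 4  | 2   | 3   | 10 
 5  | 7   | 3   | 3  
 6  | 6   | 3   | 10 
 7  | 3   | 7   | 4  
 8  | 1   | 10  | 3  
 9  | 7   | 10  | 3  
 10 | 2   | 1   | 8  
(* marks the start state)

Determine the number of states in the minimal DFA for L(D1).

4

States {5} cannot be reached from the start state, so discard them.
P0 = {3,8,9,10} | {1,2,4,6,7}.
On input b, block {3,8,9,10} splits into {3,10} and {8,9}.
Split {1,2,4,6,7} by δ(·,a) → {2,4,6} and {1,7}.
No further refinement is possible. Final partition (4 blocks): {3,10} | {2,4,6} | {8,9} | {1,7}.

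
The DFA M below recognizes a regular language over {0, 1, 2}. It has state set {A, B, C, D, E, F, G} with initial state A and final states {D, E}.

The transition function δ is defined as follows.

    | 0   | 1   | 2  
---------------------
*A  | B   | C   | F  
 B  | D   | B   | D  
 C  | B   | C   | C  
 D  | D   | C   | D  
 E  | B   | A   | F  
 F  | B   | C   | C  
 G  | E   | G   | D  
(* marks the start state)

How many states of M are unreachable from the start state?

Starting at A and following transitions, the reachable set is {A, B, C, D, F}. That leaves E, G unreachable — 2 in total.

2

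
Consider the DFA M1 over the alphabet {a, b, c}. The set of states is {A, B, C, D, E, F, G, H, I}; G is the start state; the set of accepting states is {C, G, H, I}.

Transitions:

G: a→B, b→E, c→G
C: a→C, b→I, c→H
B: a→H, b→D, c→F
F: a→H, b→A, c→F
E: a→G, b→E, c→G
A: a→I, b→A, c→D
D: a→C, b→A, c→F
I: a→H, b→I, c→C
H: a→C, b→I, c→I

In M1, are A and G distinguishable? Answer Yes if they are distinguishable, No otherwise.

Yes

Every state is reachable, so we keep all 9.
Initial partition by acceptance: {C,G,H,I} | {A,B,D,E,F}.
On input a, block {C,G,H,I} splits into {C,H,I} and {G}.
Split {A,B,D,E,F} by δ(·,a) → {A,B,D,F} and {E}.
Stable partition: {C,H,I} | {A,B,D,F} | {G} | {E} — 4 equivalence classes.
A and G end up in different blocks, so they are distinguishable. For instance, the string 'ε' is accepted from only G.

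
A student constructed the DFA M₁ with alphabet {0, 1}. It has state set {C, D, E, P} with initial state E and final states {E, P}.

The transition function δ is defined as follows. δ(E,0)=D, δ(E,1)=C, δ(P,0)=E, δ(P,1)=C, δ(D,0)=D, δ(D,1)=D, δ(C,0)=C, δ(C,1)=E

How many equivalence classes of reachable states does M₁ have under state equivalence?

3

First remove the unreachable states {P}; 3 states remain.
Start with accepting vs non-accepting: {E} | {C,D}.
Split {C,D} by δ(·,1) → {D} and {C}.
The partition is now stable with 3 blocks: {E} | {D} | {C}.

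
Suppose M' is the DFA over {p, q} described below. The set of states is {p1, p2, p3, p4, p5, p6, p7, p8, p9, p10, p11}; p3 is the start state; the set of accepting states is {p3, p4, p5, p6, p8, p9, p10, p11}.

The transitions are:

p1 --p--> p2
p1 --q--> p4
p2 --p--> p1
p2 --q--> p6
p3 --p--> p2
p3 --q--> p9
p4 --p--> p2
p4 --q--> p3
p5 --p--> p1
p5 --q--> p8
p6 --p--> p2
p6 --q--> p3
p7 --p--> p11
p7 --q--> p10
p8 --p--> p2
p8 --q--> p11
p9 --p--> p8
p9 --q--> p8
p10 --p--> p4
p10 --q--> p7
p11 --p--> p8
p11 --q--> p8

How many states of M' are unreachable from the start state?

3

Starting at p3 and following transitions, the reachable set is {p1, p2, p3, p4, p6, p8, p9, p11}. That leaves p5, p7, p10 unreachable — 3 in total.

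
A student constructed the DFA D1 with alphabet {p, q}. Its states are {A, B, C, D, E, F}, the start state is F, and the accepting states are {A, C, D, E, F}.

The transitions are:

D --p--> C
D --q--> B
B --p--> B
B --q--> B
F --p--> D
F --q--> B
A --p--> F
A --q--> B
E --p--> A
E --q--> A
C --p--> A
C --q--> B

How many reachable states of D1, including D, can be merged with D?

4

First remove the unreachable states {E}; 5 states remain.
P0 = {A,C,D,F} | {B}.
No further refinement is possible. Final partition (2 blocks): {A,C,D,F} | {B}.
State D belongs to the block {A,C,D,F}, which has 4 states.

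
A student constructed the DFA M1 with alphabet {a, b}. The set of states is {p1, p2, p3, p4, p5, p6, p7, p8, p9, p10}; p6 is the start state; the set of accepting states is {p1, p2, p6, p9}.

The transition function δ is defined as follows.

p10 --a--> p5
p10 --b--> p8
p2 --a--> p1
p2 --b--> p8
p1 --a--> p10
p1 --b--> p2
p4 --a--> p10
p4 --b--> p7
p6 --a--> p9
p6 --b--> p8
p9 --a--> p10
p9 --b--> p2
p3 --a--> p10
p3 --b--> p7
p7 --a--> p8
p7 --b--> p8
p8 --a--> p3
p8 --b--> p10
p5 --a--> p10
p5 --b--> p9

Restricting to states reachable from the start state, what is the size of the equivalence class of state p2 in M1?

2

First remove the unreachable states {p4}; 9 states remain.
Start with accepting vs non-accepting: {p1,p2,p6,p9} | {p3,p5,p7,p8,p10}.
On input a, block {p1,p2,p6,p9} splits into {p1,p9} and {p2,p6}.
Split {p3,p5,p7,p8,p10} by δ(·,b) → {p3,p7,p8,p10} and {p5}.
Refine {p3,p7,p8,p10} on symbol a: members go to different blocks, giving {p3,p7,p8} and {p10}.
Refine {p3,p7,p8} on symbol a: members go to different blocks, giving {p7,p8} and {p3}.
On input a, block {p7,p8} splits into {p7} and {p8}.
The partition is now stable with 7 blocks: {p1,p9} | {p7} | {p2,p6} | {p5} | {p10} | {p3} | {p8}.
State p2 belongs to the block {p2,p6}, which has 2 states.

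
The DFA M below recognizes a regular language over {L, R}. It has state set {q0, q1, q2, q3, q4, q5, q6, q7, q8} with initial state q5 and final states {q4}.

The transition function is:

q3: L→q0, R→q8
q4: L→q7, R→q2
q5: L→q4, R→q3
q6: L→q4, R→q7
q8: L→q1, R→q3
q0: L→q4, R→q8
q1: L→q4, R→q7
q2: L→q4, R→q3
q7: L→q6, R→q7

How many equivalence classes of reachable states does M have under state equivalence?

3

Start with accepting vs non-accepting: {q4} | {q0,q1,q2,q3,q5,q6,q7,q8}.
Refine {q0,q1,q2,q3,q5,q6,q7,q8} on symbol L: members go to different blocks, giving {q0,q1,q2,q5,q6} and {q3,q7,q8}.
The partition is now stable with 3 blocks: {q4} | {q0,q1,q2,q5,q6} | {q3,q7,q8}.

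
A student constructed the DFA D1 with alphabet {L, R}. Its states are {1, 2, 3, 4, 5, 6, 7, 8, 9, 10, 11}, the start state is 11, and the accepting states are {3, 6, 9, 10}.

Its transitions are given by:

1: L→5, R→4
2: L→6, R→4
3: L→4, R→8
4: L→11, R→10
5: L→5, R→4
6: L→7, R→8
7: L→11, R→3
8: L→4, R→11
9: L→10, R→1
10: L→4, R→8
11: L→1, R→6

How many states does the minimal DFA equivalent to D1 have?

5

First remove the unreachable states {2,9}; 9 states remain.
Start with accepting vs non-accepting: {3,6,10} | {1,4,5,7,8,11}.
Split {1,4,5,7,8,11} by δ(·,R) → {1,5,8} and {4,7,11}.
On input L, block {1,5,8} splits into {1,5} and {8}.
On input L, block {4,7,11} splits into {4,7} and {11}.
Stable partition: {3,6,10} | {1,5} | {4,7} | {8} | {11} — 5 equivalence classes.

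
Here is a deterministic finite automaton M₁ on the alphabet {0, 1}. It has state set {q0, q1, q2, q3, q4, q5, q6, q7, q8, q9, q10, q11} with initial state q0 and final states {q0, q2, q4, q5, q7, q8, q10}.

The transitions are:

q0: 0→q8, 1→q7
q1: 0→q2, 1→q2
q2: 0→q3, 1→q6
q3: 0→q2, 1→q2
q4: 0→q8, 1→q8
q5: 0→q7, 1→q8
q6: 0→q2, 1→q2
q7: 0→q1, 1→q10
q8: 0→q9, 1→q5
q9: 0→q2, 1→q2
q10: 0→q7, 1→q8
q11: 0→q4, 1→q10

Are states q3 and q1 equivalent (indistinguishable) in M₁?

States {q4,q11} cannot be reached from the start state, so discard them.
P0 = {q0,q2,q5,q7,q8,q10} | {q1,q3,q6,q9}.
Refine {q0,q2,q5,q7,q8,q10} on symbol 0: members go to different blocks, giving {q0,q5,q10} and {q2,q7,q8}.
Split {q2,q7,q8} by δ(·,1) → {q7,q8} and {q2}.
No further refinement is possible. Final partition (4 blocks): {q0,q5,q10} | {q1,q3,q6,q9} | {q7,q8} | {q2}.
q3 and q1 lie in the same block of the stable partition, so they are equivalent — no string distinguishes them.

Yes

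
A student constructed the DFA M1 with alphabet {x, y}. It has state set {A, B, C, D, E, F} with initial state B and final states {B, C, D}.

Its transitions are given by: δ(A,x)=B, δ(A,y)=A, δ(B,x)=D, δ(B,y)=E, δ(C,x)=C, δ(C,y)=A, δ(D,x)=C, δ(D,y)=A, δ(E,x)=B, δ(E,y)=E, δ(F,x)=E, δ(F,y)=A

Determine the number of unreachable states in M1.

1

No path from B leads to F; the other 5 states are all reachable.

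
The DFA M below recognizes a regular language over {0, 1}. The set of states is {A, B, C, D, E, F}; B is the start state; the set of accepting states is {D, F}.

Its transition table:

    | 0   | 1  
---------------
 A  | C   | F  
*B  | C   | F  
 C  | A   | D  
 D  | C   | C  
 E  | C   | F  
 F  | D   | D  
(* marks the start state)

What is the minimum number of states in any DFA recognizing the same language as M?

4

First remove the unreachable states {E}; 5 states remain.
Initial partition by acceptance: {D,F} | {A,B,C}.
On input 0, block {D,F} splits into {D} and {F}.
Refine {A,B,C} on symbol 1: members go to different blocks, giving {A,B} and {C}.
No further refinement is possible. Final partition (4 blocks): {D} | {A,B} | {F} | {C}.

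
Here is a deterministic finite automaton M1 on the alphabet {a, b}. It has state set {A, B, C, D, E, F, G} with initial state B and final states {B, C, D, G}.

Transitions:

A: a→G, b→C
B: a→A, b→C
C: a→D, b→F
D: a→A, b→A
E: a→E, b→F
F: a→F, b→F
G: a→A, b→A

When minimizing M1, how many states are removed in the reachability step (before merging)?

BFS from B reaches {A, B, C, D, F, G}; the 1 state(s) E are never visited.

1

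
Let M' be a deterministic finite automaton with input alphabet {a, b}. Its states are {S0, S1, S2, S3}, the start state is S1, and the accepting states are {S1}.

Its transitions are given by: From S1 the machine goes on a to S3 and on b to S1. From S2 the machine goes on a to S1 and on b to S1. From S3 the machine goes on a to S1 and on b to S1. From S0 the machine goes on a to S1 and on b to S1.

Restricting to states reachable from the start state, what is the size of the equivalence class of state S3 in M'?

1

States {S0,S2} cannot be reached from the start state, so discard them.
Start with accepting vs non-accepting: {S1} | {S3}.
The partition is now stable with 2 blocks: {S1} | {S3}.
State S3 belongs to the block {S3}, which has 1 states.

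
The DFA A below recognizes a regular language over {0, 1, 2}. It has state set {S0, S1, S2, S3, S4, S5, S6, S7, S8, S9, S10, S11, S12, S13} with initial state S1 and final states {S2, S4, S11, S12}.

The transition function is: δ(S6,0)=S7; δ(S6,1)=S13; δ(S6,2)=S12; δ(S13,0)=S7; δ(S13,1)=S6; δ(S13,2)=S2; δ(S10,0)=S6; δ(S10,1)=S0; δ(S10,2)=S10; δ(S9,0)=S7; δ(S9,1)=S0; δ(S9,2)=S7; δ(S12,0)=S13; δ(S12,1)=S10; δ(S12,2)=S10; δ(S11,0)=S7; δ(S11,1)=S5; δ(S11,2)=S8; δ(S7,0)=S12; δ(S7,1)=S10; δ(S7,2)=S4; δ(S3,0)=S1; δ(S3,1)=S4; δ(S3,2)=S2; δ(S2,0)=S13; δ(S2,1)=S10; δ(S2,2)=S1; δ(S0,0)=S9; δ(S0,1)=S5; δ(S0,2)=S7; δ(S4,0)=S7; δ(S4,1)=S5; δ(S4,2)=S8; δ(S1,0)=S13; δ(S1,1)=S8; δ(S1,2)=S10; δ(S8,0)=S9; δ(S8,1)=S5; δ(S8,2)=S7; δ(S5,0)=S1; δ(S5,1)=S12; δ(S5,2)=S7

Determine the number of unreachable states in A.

2

BFS from S1 reaches {S0, S1, S2, S4, S5, S6, S7, S8, S9, S10, S12, S13}; the 2 state(s) S3, S11 are never visited.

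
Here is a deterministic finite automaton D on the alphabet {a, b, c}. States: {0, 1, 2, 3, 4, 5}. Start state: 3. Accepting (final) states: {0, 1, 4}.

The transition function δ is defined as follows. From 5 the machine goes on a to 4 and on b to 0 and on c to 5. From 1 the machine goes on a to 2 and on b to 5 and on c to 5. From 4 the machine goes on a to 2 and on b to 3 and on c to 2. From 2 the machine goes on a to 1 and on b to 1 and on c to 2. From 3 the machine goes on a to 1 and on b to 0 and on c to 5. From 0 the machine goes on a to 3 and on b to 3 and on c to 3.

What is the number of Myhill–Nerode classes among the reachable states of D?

Start with accepting vs non-accepting: {0,1,4} | {2,3,5}.
Stable partition: {0,1,4} | {2,3,5} — 2 equivalence classes.

2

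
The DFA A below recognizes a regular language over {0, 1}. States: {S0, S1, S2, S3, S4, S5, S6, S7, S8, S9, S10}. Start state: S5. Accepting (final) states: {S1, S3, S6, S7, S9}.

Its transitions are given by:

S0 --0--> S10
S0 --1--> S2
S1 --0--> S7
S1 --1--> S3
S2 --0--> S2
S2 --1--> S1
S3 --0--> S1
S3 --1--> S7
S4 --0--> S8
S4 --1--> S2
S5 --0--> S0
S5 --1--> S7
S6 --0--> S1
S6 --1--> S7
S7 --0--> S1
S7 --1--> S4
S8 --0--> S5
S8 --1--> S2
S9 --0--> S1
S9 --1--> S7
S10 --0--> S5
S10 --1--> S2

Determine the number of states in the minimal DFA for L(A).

7

Reachable states from the start: {S0,S1,S2,S3,S4,S5,S7,S8,S10}. Unreachable: {S6,S9} — drop them.
P0 = {S1,S3,S7} | {S0,S2,S4,S5,S8,S10}.
Split {S1,S3,S7} by δ(·,1) → {S1,S3} and {S7}.
Split {S1,S3} by δ(·,0) → {S1} and {S3}.
On input 1, block {S0,S2,S4,S5,S8,S10} splits into {S0,S4,S8,S10} and {S2} and {S5}.
Refine {S0,S4,S8,S10} on symbol 0: members go to different blocks, giving {S0,S4} and {S8,S10}.
Stable partition: {S1} | {S0,S4} | {S7} | {S3} | {S2} | {S5} | {S8,S10} — 7 equivalence classes.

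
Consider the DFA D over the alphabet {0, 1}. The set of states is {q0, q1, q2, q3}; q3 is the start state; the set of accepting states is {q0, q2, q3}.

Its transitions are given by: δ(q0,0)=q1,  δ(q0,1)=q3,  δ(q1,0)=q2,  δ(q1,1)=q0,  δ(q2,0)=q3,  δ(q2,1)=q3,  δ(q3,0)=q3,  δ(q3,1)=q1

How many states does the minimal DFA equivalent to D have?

Initial partition by acceptance: {q0,q2,q3} | {q1}.
Refine {q0,q2,q3} on symbol 0: members go to different blocks, giving {q2,q3} and {q0}.
Refine {q2,q3} on symbol 1: members go to different blocks, giving {q2} and {q3}.
Stable partition: {q2} | {q1} | {q0} | {q3} — 4 equivalence classes.

4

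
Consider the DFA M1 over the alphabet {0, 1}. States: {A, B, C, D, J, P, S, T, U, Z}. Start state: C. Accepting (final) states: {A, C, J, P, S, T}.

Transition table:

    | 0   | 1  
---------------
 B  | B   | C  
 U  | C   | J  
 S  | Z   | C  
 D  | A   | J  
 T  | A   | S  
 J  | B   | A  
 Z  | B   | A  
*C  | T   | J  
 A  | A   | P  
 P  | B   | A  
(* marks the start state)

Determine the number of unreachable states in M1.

BFS from C reaches {A, B, C, J, P, S, T, Z}; the 2 state(s) D, U are never visited.

2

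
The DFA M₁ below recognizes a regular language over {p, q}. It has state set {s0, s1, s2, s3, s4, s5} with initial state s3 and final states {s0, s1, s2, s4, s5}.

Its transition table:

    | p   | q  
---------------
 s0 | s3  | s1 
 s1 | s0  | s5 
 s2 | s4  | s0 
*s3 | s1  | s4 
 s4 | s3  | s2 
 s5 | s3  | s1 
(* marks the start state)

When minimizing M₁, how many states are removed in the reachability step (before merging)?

Every one of the 6 states is reachable from s3.

0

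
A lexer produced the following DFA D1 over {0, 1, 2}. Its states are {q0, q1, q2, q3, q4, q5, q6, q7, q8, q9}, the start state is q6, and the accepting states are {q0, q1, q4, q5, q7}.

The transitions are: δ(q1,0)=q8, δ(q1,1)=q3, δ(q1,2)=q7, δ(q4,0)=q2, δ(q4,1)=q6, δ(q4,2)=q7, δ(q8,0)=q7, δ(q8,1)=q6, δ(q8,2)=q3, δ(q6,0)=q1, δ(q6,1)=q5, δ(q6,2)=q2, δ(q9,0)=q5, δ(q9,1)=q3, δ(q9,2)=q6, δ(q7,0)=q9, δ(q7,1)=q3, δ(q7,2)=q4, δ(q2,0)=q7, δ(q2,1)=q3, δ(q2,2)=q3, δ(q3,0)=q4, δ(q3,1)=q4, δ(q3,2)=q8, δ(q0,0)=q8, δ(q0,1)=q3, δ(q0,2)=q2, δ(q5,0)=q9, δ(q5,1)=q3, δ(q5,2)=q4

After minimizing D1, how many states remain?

Reachable states from the start: {q1,q2,q3,q4,q5,q6,q7,q8,q9}. Unreachable: {q0} — drop them.
Initial partition by acceptance: {q1,q4,q5,q7} | {q2,q3,q6,q8,q9}.
On input 1, block {q2,q3,q6,q8,q9} splits into {q2,q8,q9} and {q3,q6}.
No further refinement is possible. Final partition (3 blocks): {q1,q4,q5,q7} | {q2,q8,q9} | {q3,q6}.

3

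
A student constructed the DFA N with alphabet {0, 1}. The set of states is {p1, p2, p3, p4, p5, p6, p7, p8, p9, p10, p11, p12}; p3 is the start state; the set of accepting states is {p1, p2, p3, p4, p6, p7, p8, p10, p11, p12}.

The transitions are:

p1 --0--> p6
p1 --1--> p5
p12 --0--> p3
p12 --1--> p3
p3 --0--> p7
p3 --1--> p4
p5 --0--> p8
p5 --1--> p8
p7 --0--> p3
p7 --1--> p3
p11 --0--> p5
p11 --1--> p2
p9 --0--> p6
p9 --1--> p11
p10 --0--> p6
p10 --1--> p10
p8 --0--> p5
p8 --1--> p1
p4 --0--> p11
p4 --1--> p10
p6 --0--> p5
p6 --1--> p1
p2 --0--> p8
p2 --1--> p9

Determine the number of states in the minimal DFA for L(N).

Reachable states from the start: {p1,p2,p3,p4,p5,p6,p7,p8,p9,p10,p11}. Unreachable: {p12} — drop them.
Start with accepting vs non-accepting: {p1,p2,p3,p4,p6,p7,p8,p10,p11} | {p5,p9}.
Split {p1,p2,p3,p4,p6,p7,p8,p10,p11} by δ(·,0) → {p1,p2,p3,p4,p7,p10} and {p6,p8,p11}.
Split {p1,p2,p3,p4,p7,p10} by δ(·,0) → {p1,p2,p4,p10} and {p3,p7}.
Refine {p1,p2,p4,p10} on symbol 1: members go to different blocks, giving {p1,p2} and {p4,p10}.
Split {p3,p7} by δ(·,1) → {p3} and {p7}.
Stable partition: {p1,p2} | {p5,p9} | {p6,p8,p11} | {p3} | {p4,p10} | {p7} — 6 equivalence classes.

6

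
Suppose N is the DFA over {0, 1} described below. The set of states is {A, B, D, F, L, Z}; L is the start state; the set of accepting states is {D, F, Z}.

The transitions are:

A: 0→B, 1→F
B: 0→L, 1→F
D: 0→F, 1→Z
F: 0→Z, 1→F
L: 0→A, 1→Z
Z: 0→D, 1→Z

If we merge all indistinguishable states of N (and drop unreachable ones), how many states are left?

Every state is reachable, so we keep all 6.
Start with accepting vs non-accepting: {D,F,Z} | {A,B,L}.
Stable partition: {D,F,Z} | {A,B,L} — 2 equivalence classes.

2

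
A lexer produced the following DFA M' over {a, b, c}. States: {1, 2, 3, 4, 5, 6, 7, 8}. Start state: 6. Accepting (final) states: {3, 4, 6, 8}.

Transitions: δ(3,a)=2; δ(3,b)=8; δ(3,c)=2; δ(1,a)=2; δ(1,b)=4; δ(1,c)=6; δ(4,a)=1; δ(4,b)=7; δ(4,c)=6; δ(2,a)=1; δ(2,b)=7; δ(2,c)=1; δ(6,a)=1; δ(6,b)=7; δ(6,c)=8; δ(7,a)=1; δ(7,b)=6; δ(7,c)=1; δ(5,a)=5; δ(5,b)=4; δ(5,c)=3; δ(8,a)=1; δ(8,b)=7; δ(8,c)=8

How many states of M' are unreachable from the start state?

2

Starting at 6 and following transitions, the reachable set is {1, 2, 4, 6, 7, 8}. That leaves 3, 5 unreachable — 2 in total.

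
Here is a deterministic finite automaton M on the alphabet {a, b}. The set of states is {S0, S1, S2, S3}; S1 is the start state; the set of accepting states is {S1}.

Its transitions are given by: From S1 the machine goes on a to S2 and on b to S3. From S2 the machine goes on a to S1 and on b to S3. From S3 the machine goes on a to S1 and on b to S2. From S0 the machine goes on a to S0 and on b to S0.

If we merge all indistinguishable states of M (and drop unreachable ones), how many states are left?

2

States {S0} cannot be reached from the start state, so discard them.
Start with accepting vs non-accepting: {S1} | {S2,S3}.
No further refinement is possible. Final partition (2 blocks): {S1} | {S2,S3}.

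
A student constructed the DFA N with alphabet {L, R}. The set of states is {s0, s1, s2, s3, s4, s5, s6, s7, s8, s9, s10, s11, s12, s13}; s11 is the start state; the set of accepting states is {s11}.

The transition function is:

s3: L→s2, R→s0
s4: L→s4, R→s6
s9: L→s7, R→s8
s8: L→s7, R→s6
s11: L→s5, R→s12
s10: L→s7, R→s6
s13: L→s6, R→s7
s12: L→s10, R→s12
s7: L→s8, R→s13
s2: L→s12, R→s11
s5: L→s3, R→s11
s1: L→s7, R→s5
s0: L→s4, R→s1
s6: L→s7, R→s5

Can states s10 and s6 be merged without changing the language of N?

No

First remove the unreachable states {s9}; 13 states remain.
Initial partition by acceptance: {s11} | {s0,s1,s2,s3,s4,s5,s6,s7,s8,s10,s12,s13}.
Split {s0,s1,s2,s3,s4,s5,s6,s7,s8,s10,s12,s13} by δ(·,R) → {s0,s1,s3,s4,s6,s7,s8,s10,s12,s13} and {s2,s5}.
Refine {s0,s1,s3,s4,s6,s7,s8,s10,s12,s13} on symbol L: members go to different blocks, giving {s0,s1,s4,s6,s7,s8,s10,s12,s13} and {s3}.
Split {s0,s1,s4,s6,s7,s8,s10,s12,s13} by δ(·,R) → {s0,s4,s7,s8,s10,s12,s13} and {s1,s6}.
On input L, block {s0,s4,s7,s8,s10,s12,s13} splits into {s0,s4,s7,s8,s10,s12} and {s13}.
Split {s0,s4,s7,s8,s10,s12} by δ(·,R) → {s0,s4,s8,s10} and {s7} and {s12}.
Refine {s0,s4,s8,s10} on symbol L: members go to different blocks, giving {s0,s4} and {s8,s10}.
Refine {s2,s5} on symbol L: members go to different blocks, giving {s2} and {s5}.
The partition is now stable with 10 blocks: {s11} | {s0,s4} | {s2} | {s3} | {s1,s6} | {s13} | {s7} | {s12} | {s8,s10} | {s5}.
s10 and s6 end up in different blocks, so they are distinguishable. For instance, the string 'RR' is accepted from only s6.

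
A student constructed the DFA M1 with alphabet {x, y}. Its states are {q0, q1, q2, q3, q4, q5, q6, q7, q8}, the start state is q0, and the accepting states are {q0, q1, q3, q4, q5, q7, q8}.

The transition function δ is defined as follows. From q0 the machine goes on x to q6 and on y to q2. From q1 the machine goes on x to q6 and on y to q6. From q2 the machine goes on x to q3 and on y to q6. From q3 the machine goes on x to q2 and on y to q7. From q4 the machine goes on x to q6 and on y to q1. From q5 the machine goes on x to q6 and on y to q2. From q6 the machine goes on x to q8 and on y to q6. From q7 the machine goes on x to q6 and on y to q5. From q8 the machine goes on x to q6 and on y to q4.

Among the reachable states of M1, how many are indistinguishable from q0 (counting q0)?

3

Initial partition by acceptance: {q0,q1,q3,q4,q5,q7,q8} | {q2,q6}.
On input y, block {q0,q1,q3,q4,q5,q7,q8} splits into {q3,q4,q7,q8} and {q0,q1,q5}.
On input y, block {q3,q4,q7,q8} splits into {q3,q8} and {q4,q7}.
The partition is now stable with 4 blocks: {q3,q8} | {q2,q6} | {q0,q1,q5} | {q4,q7}.
The equivalence class containing q0 is {q0,q1,q5}, of size 3.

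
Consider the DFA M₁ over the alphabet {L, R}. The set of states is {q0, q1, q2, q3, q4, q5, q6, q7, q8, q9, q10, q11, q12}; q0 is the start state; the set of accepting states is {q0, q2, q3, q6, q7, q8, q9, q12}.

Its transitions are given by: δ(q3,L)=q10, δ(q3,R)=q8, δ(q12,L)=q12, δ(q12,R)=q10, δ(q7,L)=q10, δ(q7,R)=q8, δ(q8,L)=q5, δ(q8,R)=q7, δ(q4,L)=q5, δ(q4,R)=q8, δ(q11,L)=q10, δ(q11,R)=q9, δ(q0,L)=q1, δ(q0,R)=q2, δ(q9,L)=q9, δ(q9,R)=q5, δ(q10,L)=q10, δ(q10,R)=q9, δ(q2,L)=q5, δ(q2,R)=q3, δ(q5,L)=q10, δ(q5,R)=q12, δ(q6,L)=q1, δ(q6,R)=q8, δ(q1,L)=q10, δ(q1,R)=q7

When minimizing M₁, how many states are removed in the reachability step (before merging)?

3

BFS from q0 reaches {q0, q1, q2, q3, q5, q7, q8, q9, q10, q12}; the 3 state(s) q4, q6, q11 are never visited.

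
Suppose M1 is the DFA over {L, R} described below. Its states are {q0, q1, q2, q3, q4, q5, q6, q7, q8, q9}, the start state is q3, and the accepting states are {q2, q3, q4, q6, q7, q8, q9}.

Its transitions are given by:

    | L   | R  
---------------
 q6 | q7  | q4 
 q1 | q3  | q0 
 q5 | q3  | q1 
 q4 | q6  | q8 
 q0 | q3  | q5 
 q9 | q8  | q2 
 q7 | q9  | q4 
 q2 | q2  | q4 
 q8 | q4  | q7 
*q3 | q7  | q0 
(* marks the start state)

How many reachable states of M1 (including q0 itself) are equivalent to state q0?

Every state is reachable, so we keep all 10.
Initial partition by acceptance: {q2,q3,q4,q6,q7,q8,q9} | {q0,q1,q5}.
On input R, block {q2,q3,q4,q6,q7,q8,q9} splits into {q2,q4,q6,q7,q8,q9} and {q3}.
Stable partition: {q2,q4,q6,q7,q8,q9} | {q0,q1,q5} | {q3} — 3 equivalence classes.
State q0 belongs to the block {q0,q1,q5}, which has 3 states.

3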